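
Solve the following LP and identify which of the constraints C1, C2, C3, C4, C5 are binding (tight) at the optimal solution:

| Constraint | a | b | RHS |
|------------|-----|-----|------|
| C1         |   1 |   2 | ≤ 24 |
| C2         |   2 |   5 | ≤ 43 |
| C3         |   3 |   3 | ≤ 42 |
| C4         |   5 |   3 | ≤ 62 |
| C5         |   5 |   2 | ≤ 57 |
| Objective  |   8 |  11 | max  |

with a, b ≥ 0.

At a = 9, b = 5, compute slack b - a·x for each constraint:
  C1: 24 − 19 = 5  (slack)
  C2: 43 − 43 = 0  (binding)
  C3: 42 − 42 = 0  (binding)
  C4: 62 − 60 = 2  (slack)
  C5: 57 − 55 = 2  (slack)

Optimal: a = 9, b = 5
Binding: C2, C3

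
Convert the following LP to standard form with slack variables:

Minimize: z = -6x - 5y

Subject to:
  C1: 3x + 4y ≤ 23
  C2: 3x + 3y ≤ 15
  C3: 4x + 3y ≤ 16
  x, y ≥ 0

min z = -6x - 5y

s.t.
  3x + 4y + s1 = 23
  3x + 3y + s2 = 15
  4x + 3y + s3 = 16
  x, y, s1, s2, s3 ≥ 0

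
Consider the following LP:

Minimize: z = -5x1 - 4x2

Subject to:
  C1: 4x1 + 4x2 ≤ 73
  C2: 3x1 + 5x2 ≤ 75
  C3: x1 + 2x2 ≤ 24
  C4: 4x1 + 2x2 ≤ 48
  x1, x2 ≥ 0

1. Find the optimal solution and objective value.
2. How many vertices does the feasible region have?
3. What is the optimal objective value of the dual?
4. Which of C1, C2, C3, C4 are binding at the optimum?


1. x1 = 8, x2 = 8, z = -72
2. 4
3. -72
4. C3, C4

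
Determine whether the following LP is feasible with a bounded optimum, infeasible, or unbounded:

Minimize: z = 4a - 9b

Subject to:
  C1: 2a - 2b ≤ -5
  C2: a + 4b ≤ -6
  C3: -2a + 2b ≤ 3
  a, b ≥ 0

Infeasible (no feasible solution exists)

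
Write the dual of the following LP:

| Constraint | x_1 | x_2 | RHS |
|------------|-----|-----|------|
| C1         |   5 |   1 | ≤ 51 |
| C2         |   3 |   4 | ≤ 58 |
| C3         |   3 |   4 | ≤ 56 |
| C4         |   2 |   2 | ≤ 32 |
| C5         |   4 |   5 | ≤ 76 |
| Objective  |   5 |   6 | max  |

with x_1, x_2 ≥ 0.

Primal max cᵀx s.t. Ax ≤ b, x ≥ 0  →  Dual min bᵀy s.t. Aᵀy ≥ c, y ≥ 0.

Minimize: z = 51y1 + 58y2 + 56y3 + 32y4 + 76y5

Subject to:
  5y1 + 3y2 + 3y3 + 2y4 + 4y5 ≥ 5
  y1 + 4y2 + 4y3 + 2y4 + 5y5 ≥ 6
  y1, y2, y3, y4, y5 ≥ 0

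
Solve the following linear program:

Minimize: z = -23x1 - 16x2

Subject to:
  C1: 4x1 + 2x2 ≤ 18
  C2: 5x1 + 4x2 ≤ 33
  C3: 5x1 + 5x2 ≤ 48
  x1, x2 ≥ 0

Evaluate the objective at each vertex of the feasible region:
  z(0, 0) = 0
  z(4.5, 0) = -103.5
  z(1, 7) = -135  ←
  z(0, 8.25) = -132
The minimum is at x1 = 1, x2 = 7.

x1 = 1, x2 = 7, z = -135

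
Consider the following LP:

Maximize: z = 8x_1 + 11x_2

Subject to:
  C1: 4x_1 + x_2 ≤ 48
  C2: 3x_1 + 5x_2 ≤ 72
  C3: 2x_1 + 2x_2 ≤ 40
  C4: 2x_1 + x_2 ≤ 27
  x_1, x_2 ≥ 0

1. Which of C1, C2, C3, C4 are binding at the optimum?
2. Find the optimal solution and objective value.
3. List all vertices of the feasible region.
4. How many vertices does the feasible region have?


1. C2, C4
2. x_1 = 9, x_2 = 9, z = 171
3. (0, 0), (12, 0), (10.5, 6), (9, 9), (0, 14.4)
4. 5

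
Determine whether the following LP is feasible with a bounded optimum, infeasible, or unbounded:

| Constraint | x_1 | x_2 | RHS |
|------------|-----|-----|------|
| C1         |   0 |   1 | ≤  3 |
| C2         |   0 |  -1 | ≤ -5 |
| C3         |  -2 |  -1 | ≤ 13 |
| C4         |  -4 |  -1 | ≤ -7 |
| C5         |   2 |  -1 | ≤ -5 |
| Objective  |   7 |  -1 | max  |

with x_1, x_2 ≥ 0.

Infeasible (no feasible solution exists)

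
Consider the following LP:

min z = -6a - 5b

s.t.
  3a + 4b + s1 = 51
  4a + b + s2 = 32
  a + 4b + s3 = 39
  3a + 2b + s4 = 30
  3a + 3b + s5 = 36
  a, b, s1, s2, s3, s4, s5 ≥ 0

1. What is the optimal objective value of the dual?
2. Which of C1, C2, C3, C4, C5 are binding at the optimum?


1. -66
2. C4, C5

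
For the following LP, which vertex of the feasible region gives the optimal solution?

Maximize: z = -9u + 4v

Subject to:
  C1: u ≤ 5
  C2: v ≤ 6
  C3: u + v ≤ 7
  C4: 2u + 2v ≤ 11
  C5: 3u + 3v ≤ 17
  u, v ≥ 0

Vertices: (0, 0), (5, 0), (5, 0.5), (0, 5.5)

Evaluate the objective at each vertex of the feasible region:
  z(0, 0) = 0
  z(5, 0) = -45
  z(5, 0.5) = -43
  z(0, 5.5) = 22  ←
The maximum is at u = 0, v = 5.5.

(0, 5.5)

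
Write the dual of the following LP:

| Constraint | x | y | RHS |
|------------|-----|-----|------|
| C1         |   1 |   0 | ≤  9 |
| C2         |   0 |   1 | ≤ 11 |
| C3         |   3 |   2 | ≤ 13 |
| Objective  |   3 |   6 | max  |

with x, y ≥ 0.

Primal max cᵀx s.t. Ax ≤ b, x ≥ 0  →  Dual min bᵀy s.t. Aᵀy ≥ c, y ≥ 0.

Minimize: z = 9y1 + 11y2 + 13y3

Subject to:
  y1 + 3y3 ≥ 3
  y2 + 2y3 ≥ 6
  y1, y2, y3 ≥ 0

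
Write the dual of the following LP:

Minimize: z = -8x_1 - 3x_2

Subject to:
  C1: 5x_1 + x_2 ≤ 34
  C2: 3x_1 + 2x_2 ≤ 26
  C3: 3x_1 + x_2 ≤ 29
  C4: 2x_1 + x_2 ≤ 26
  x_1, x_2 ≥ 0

Primal min cᵀx s.t. Ax ≤ b, x ≥ 0  →  Dual max −bᵀy s.t. Aᵀy ≥ −c, y ≥ 0.

Maximize: z = -34y1 - 26y2 - 29y3 - 26y4

Subject to:
  5y1 + 3y2 + 3y3 + 2y4 ≥ 8
  y1 + 2y2 + y3 + y4 ≥ 3
  y1, y2, y3, y4 ≥ 0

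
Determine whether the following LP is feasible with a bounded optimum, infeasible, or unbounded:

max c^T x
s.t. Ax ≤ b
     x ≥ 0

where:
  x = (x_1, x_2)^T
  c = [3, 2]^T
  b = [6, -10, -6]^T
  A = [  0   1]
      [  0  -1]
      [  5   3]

Infeasible (no feasible solution exists)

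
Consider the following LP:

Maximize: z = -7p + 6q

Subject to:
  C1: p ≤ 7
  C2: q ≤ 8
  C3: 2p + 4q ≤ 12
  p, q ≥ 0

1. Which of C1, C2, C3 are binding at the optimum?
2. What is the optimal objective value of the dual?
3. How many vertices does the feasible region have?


1. C3
2. 18
3. 3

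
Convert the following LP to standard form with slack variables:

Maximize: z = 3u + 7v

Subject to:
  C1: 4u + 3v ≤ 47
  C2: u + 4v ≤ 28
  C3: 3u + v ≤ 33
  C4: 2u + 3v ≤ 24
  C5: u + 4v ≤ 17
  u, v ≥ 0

max z = 3u + 7v

s.t.
  4u + 3v + s1 = 47
  u + 4v + s2 = 28
  3u + v + s3 = 33
  2u + 3v + s4 = 24
  u + 4v + s5 = 17
  u, v, s1, s2, s3, s4, s5 ≥ 0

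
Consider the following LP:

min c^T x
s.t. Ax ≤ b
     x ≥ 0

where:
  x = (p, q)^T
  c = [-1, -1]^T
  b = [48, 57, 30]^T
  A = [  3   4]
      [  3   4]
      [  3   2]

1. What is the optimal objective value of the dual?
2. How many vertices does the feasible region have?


1. -13
2. 4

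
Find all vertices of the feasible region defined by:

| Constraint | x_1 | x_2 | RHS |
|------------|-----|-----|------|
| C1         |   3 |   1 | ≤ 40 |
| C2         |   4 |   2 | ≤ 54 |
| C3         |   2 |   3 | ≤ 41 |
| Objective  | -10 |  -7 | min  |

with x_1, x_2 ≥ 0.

(0, 0), (13.33, 0), (13, 1), (10, 7), (0, 13.67)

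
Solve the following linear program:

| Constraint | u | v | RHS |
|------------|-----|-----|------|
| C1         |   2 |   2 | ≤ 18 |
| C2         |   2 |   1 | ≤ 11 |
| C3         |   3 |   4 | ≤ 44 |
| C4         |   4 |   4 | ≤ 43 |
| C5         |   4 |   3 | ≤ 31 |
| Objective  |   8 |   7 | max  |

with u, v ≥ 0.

Evaluate the objective at each vertex of the feasible region:
  z(0, 0) = 0
  z(5.5, 0) = 44
  z(2, 7) = 65  ←
  z(0, 9) = 63
The maximum is at u = 2, v = 7.

u = 2, v = 7, z = 65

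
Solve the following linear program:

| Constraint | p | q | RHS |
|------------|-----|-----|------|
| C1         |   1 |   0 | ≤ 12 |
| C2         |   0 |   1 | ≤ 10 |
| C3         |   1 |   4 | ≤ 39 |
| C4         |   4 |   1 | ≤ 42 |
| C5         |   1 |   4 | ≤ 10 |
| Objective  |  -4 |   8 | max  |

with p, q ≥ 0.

Evaluate the objective at each vertex of the feasible region:
  z(0, 0) = 0
  z(10, 0) = -40
  z(0, 2.5) = 20  ←
The maximum is at p = 0, q = 2.5.

p = 0, q = 2.5, z = 20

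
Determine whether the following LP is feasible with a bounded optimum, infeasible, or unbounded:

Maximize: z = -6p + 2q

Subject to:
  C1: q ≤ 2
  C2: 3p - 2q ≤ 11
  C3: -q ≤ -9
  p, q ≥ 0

Infeasible (no feasible solution exists)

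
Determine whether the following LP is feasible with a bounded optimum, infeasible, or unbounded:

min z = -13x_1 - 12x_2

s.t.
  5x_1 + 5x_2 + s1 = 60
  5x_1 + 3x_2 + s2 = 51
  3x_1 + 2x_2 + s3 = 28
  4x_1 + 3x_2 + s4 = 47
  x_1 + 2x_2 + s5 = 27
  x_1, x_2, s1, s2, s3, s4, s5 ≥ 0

Feasible with a bounded optimal solution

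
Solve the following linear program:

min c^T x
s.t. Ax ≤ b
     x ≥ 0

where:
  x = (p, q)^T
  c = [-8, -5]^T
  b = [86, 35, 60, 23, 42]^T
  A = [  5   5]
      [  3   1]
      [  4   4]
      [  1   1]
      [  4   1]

Evaluate the objective at each vertex of the feasible region:
  z(0, 0) = 0
  z(10.5, 0) = -84
  z(9, 6) = -102  ←
  z(0, 15) = -75
The minimum is at p = 9, q = 6.

p = 9, q = 6, z = -102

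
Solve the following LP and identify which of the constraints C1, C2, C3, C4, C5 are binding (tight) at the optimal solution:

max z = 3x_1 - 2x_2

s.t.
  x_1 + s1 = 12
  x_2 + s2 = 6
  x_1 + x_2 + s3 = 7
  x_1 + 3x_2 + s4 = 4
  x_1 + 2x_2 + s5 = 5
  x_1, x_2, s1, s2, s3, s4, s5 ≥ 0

At x_1 = 4, x_2 = 0, compute slack b - a·x for each constraint:
  C1: 12 − 4 = 8  (slack)
  C2: 6 − 0 = 6  (slack)
  C3: 7 − 4 = 3  (slack)
  C4: 4 − 4 = 0  (binding)
  C5: 5 − 4 = 1  (slack)

Optimal: x_1 = 4, x_2 = 0
Binding: C4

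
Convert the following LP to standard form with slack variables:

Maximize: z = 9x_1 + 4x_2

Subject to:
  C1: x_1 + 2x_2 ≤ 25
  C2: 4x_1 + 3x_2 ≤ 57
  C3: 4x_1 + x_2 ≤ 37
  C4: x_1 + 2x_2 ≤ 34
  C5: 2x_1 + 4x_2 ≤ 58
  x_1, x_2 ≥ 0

max z = 9x_1 + 4x_2

s.t.
  x_1 + 2x_2 + s1 = 25
  4x_1 + 3x_2 + s2 = 57
  4x_1 + x_2 + s3 = 37
  x_1 + 2x_2 + s4 = 34
  2x_1 + 4x_2 + s5 = 58
  x_1, x_2, s1, s2, s3, s4, s5 ≥ 0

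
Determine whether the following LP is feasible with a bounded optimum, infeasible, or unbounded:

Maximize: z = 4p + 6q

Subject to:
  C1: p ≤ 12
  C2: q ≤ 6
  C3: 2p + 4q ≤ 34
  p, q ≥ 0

Feasible with a bounded optimal solution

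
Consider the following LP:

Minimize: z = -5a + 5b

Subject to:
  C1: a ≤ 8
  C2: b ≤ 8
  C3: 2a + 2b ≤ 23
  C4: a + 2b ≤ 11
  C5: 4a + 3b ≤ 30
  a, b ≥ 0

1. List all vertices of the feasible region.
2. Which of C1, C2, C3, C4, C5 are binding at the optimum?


1. (0, 0), (7.5, 0), (5.4, 2.8), (0, 5.5)
2. C5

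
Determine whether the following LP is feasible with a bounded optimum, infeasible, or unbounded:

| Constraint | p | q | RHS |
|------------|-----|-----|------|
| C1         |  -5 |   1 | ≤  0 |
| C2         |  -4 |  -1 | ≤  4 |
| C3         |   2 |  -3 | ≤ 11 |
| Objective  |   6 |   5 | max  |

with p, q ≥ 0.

Unbounded (objective can increase without bound)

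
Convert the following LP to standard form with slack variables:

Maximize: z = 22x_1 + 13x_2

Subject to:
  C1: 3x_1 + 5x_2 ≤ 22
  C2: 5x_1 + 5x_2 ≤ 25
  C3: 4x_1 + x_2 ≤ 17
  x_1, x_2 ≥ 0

max z = 22x_1 + 13x_2

s.t.
  3x_1 + 5x_2 + s1 = 22
  5x_1 + 5x_2 + s2 = 25
  4x_1 + x_2 + s3 = 17
  x_1, x_2, s1, s2, s3 ≥ 0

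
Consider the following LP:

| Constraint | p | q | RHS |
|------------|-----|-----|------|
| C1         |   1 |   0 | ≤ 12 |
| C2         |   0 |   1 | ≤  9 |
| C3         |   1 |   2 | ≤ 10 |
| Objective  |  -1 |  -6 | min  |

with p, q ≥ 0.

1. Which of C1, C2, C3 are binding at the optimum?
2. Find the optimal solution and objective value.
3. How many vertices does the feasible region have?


1. C3
2. p = 0, q = 5, z = -30
3. 3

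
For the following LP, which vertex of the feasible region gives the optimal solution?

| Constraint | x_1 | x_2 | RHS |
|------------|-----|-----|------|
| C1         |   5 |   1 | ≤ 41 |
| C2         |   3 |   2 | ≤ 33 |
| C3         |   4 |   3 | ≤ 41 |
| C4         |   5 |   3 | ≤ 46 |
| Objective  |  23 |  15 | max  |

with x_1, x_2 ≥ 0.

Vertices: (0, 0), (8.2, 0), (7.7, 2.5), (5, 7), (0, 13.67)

Evaluate the objective at each vertex of the feasible region:
  z(0, 0) = 0
  z(8.2, 0) = 188.6
  z(7.7, 2.5) = 214.6
  z(5, 7) = 220  ←
  z(0, 13.67) = 205
The maximum is at x_1 = 5, x_2 = 7.

(5, 7)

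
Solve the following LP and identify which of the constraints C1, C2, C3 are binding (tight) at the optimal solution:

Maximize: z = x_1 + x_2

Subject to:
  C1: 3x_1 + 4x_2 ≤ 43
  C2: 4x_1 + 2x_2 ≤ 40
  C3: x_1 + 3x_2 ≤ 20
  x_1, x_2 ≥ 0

At x_1 = 8, x_2 = 4, compute slack b - a·x for each constraint:
  C1: 43 − 40 = 3  (slack)
  C2: 40 − 40 = 0  (binding)
  C3: 20 − 20 = 0  (binding)

Optimal: x_1 = 8, x_2 = 4
Binding: C2, C3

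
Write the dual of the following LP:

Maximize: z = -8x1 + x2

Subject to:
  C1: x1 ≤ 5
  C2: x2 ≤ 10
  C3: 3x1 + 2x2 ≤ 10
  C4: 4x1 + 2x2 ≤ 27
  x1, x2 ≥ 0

Primal max cᵀx s.t. Ax ≤ b, x ≥ 0  →  Dual min bᵀy s.t. Aᵀy ≥ c, y ≥ 0.

Minimize: z = 5y1 + 10y2 + 10y3 + 27y4

Subject to:
  y1 + 3y3 + 4y4 ≥ -8
  y2 + 2y3 + 2y4 ≥ 1
  y1, y2, y3, y4 ≥ 0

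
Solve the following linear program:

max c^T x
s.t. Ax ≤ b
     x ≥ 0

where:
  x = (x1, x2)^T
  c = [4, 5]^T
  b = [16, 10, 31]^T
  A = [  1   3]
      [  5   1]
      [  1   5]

Evaluate the objective at each vertex of the feasible region:
  z(0, 0) = 0
  z(2, 0) = 8
  z(1, 5) = 29  ←
  z(0, 5.333) = 26.67
The maximum is at x1 = 1, x2 = 5.

x1 = 1, x2 = 5, z = 29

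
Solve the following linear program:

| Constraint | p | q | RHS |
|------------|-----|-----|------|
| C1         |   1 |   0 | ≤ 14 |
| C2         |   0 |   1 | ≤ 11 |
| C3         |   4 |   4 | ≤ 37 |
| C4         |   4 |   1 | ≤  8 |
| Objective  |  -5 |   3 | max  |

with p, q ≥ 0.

Evaluate the objective at each vertex of the feasible region:
  z(0, 0) = 0
  z(2, 0) = -10
  z(0, 8) = 24  ←
The maximum is at p = 0, q = 8.

p = 0, q = 8, z = 24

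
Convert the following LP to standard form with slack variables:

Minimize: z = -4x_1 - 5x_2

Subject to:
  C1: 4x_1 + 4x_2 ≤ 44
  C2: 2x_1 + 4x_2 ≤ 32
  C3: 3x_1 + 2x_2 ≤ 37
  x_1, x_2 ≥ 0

min z = -4x_1 - 5x_2

s.t.
  4x_1 + 4x_2 + s1 = 44
  2x_1 + 4x_2 + s2 = 32
  3x_1 + 2x_2 + s3 = 37
  x_1, x_2, s1, s2, s3 ≥ 0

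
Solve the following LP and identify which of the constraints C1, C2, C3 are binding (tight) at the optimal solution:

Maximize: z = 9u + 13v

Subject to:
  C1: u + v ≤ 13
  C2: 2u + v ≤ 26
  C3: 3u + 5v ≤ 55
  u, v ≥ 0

At u = 5, v = 8, compute slack b - a·x for each constraint:
  C1: 13 − 13 = 0  (binding)
  C2: 26 − 18 = 8  (slack)
  C3: 55 − 55 = 0  (binding)

Optimal: u = 5, v = 8
Binding: C1, C3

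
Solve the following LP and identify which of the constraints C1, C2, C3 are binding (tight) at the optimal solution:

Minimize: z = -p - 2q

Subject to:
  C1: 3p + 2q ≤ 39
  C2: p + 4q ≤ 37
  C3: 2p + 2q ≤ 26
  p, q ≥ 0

At p = 5, q = 8, compute slack b - a·x for each constraint:
  C1: 39 − 31 = 8  (slack)
  C2: 37 − 37 = 0  (binding)
  C3: 26 − 26 = 0  (binding)

Optimal: p = 5, q = 8
Binding: C2, C3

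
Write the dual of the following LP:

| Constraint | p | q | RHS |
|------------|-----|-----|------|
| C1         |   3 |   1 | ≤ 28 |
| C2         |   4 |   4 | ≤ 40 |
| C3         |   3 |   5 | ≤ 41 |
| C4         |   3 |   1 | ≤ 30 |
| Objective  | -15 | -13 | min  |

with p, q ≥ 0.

Primal min cᵀx s.t. Ax ≤ b, x ≥ 0  →  Dual max −bᵀy s.t. Aᵀy ≥ −c, y ≥ 0.

Maximize: z = -28y1 - 40y2 - 41y3 - 30y4

Subject to:
  3y1 + 4y2 + 3y3 + 3y4 ≥ 15
  y1 + 4y2 + 5y3 + y4 ≥ 13
  y1, y2, y3, y4 ≥ 0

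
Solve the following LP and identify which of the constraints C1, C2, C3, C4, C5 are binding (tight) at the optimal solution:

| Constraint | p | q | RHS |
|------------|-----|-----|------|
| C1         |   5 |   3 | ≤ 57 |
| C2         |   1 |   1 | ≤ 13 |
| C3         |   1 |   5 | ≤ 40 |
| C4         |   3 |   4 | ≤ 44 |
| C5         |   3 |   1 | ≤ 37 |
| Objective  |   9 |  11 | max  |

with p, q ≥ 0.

At p = 8, q = 5, compute slack b - a·x for each constraint:
  C1: 57 − 55 = 2  (slack)
  C2: 13 − 13 = 0  (binding)
  C3: 40 − 33 = 7  (slack)
  C4: 44 − 44 = 0  (binding)
  C5: 37 − 29 = 8  (slack)

Optimal: p = 8, q = 5
Binding: C2, C4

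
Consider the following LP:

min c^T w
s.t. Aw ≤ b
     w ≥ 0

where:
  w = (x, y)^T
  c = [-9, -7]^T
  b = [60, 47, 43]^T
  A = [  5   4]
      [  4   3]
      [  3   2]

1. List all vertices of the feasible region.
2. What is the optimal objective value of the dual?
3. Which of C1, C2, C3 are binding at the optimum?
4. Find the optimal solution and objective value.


1. (0, 0), (11.75, 0), (8, 5), (0, 15)
2. -107
3. C1, C2
4. x = 8, y = 5, z = -107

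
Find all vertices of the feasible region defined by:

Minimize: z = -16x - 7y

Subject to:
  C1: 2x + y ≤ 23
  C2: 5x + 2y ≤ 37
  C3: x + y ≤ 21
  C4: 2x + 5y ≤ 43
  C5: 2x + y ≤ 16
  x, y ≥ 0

(0, 0), (7.4, 0), (5, 6), (4.625, 6.75), (0, 8.6)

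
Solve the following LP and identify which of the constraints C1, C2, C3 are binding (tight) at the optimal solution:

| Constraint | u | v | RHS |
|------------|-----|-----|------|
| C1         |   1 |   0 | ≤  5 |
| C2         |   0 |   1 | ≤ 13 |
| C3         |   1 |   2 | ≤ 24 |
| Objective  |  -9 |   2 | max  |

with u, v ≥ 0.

At u = 0, v = 12, compute slack b - a·x for each constraint:
  C1: 5 − 0 = 5  (slack)
  C2: 13 − 12 = 1  (slack)
  C3: 24 − 24 = 0  (binding)

Optimal: u = 0, v = 12
Binding: C3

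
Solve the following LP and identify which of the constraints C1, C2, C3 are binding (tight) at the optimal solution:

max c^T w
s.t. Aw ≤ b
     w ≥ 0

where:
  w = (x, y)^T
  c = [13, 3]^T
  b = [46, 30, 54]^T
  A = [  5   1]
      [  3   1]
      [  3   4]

At x = 8, y = 6, compute slack b - a·x for each constraint:
  C1: 46 − 46 = 0  (binding)
  C2: 30 − 30 = 0  (binding)
  C3: 54 − 48 = 6  (slack)

Optimal: x = 8, y = 6
Binding: C1, C2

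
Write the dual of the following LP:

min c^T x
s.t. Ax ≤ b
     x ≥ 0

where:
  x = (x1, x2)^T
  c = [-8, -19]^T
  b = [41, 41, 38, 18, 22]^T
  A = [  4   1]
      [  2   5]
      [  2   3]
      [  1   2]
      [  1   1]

Primal min cᵀx s.t. Ax ≤ b, x ≥ 0  →  Dual max −bᵀy s.t. Aᵀy ≥ −c, y ≥ 0.

Maximize: z = -41y1 - 41y2 - 38y3 - 18y4 - 22y5

Subject to:
  4y1 + 2y2 + 2y3 + y4 + y5 ≥ 8
  y1 + 5y2 + 3y3 + 2y4 + y5 ≥ 19
  y1, y2, y3, y4, y5 ≥ 0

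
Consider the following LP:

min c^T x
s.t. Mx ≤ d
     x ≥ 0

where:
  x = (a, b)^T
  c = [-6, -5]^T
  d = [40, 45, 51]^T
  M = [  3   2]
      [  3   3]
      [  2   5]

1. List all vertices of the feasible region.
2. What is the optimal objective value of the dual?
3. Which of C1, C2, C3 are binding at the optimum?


1. (0, 0), (13.33, 0), (10, 5), (8, 7), (0, 10.2)
2. -85
3. C1, C2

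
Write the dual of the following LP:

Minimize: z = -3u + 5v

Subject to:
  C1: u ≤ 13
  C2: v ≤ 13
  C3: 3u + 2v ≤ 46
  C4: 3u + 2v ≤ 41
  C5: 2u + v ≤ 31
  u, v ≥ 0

Primal min cᵀx s.t. Ax ≤ b, x ≥ 0  →  Dual max −bᵀy s.t. Aᵀy ≥ −c, y ≥ 0.

Maximize: z = -13y1 - 13y2 - 46y3 - 41y4 - 31y5

Subject to:
  y1 + 3y3 + 3y4 + 2y5 ≥ 3
  y2 + 2y3 + 2y4 + y5 ≥ -5
  y1, y2, y3, y4, y5 ≥ 0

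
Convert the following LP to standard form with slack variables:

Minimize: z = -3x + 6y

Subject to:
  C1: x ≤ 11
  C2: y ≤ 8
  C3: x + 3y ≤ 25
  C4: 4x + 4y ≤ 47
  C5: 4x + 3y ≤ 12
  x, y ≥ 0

min z = -3x + 6y

s.t.
  x + s1 = 11
  y + s2 = 8
  x + 3y + s3 = 25
  4x + 4y + s4 = 47
  4x + 3y + s5 = 12
  x, y, s1, s2, s3, s4, s5 ≥ 0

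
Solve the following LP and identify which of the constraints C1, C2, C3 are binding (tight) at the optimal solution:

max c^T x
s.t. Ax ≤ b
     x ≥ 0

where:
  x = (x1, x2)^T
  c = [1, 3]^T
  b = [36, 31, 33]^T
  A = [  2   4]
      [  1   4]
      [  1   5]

At x1 = 8, x2 = 5, compute slack b - a·x for each constraint:
  C1: 36 − 36 = 0  (binding)
  C2: 31 − 28 = 3  (slack)
  C3: 33 − 33 = 0  (binding)

Optimal: x1 = 8, x2 = 5
Binding: C1, C3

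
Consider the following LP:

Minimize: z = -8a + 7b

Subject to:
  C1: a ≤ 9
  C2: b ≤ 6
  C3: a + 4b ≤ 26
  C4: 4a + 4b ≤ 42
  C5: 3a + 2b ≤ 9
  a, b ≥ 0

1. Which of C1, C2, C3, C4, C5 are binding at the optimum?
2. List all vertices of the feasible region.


1. C5
2. (0, 0), (3, 0), (0, 4.5)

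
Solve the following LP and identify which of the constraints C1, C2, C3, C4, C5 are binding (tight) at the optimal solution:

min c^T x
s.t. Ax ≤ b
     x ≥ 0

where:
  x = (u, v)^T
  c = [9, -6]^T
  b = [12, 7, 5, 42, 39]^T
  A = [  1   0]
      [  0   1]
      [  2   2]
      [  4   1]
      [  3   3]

At u = 0, v = 2.5, compute slack b - a·x for each constraint:
  C1: 12 − 0 = 12  (slack)
  C2: 7 − 2.5 = 4.5  (slack)
  C3: 5 − 5 = 0  (binding)
  C4: 42 − 2.5 = 39.5  (slack)
  C5: 39 − 7.5 = 31.5  (slack)

Optimal: u = 0, v = 2.5
Binding: C3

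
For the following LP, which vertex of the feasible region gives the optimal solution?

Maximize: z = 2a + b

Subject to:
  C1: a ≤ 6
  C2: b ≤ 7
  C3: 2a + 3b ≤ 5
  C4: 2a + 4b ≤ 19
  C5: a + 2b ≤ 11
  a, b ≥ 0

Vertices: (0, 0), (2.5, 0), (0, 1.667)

Evaluate the objective at each vertex of the feasible region:
  z(0, 0) = 0
  z(2.5, 0) = 5  ←
  z(0, 1.667) = 1.667
The maximum is at a = 2.5, b = 0.

(2.5, 0)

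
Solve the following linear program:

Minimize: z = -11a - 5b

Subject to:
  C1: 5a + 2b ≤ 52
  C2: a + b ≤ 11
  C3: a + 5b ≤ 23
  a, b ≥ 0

Evaluate the objective at each vertex of the feasible region:
  z(0, 0) = 0
  z(10.4, 0) = -114.4
  z(10, 1) = -115  ←
  z(8, 3) = -103
  z(0, 4.6) = -23
The minimum is at a = 10, b = 1.

a = 10, b = 1, z = -115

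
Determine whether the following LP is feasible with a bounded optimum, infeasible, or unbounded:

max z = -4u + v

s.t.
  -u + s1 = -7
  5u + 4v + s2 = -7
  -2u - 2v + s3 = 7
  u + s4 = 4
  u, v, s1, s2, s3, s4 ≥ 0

Infeasible (no feasible solution exists)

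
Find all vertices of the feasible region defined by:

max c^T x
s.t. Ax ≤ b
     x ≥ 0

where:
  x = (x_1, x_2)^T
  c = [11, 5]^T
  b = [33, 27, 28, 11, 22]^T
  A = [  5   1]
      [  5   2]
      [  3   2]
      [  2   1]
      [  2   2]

(0, 0), (5.4, 0), (5, 1), (0, 11)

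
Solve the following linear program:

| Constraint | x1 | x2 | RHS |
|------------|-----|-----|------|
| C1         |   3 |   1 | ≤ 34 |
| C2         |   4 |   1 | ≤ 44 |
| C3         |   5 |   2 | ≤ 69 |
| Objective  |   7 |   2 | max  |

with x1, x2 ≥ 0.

Evaluate the objective at each vertex of the feasible region:
  z(0, 0) = 0
  z(11, 0) = 77
  z(10, 4) = 78  ←
  z(0, 34) = 68
The maximum is at x1 = 10, x2 = 4.

x1 = 10, x2 = 4, z = 78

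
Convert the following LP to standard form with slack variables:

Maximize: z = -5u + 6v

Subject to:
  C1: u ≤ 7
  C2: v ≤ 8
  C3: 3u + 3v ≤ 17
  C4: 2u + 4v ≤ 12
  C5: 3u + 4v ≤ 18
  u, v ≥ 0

max z = -5u + 6v

s.t.
  u + s1 = 7
  v + s2 = 8
  3u + 3v + s3 = 17
  2u + 4v + s4 = 12
  3u + 4v + s5 = 18
  u, v, s1, s2, s3, s4, s5 ≥ 0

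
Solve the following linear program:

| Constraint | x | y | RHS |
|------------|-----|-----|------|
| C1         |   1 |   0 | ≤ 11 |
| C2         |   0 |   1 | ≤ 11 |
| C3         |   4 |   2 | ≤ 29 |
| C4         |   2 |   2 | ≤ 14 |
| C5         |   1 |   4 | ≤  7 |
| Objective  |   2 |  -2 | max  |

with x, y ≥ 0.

Evaluate the objective at each vertex of the feasible region:
  z(0, 0) = 0
  z(7, 0) = 14  ←
  z(0, 1.75) = -3.5
The maximum is at x = 7, y = 0.

x = 7, y = 0, z = 14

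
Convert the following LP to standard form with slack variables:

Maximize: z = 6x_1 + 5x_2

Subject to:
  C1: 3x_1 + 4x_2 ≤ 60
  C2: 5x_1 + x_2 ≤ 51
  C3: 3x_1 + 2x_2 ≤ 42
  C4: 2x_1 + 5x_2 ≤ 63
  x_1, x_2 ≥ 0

max z = 6x_1 + 5x_2

s.t.
  3x_1 + 4x_2 + s1 = 60
  5x_1 + x_2 + s2 = 51
  3x_1 + 2x_2 + s3 = 42
  2x_1 + 5x_2 + s4 = 63
  x_1, x_2, s1, s2, s3, s4 ≥ 0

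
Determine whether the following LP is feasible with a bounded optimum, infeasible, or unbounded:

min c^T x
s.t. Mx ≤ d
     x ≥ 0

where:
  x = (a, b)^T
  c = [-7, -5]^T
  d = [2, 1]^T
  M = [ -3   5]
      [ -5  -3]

Unbounded (objective can decrease without bound)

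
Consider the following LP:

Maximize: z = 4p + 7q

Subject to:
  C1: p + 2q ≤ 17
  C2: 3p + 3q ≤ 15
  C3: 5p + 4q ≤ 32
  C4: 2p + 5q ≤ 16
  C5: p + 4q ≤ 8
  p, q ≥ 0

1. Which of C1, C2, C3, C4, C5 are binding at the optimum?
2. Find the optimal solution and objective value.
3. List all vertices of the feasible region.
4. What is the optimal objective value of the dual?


1. C2, C5
2. p = 4, q = 1, z = 23
3. (0, 0), (5, 0), (4, 1), (0, 2)
4. 23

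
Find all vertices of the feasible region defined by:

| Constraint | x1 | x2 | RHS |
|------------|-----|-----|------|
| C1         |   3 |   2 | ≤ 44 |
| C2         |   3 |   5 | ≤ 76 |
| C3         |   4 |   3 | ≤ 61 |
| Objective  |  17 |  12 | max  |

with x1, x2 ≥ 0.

(0, 0), (14.67, 0), (10, 7), (7, 11), (0, 15.2)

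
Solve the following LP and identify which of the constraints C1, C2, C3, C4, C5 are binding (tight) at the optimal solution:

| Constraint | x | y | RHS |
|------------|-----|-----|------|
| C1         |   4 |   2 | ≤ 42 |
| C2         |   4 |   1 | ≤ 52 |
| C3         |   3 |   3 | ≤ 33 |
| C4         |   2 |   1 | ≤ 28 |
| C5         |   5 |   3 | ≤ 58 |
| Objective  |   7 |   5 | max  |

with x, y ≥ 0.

At x = 10, y = 1, compute slack b - a·x for each constraint:
  C1: 42 − 42 = 0  (binding)
  C2: 52 − 41 = 11  (slack)
  C3: 33 − 33 = 0  (binding)
  C4: 28 − 21 = 7  (slack)
  C5: 58 − 53 = 5  (slack)

Optimal: x = 10, y = 1
Binding: C1, C3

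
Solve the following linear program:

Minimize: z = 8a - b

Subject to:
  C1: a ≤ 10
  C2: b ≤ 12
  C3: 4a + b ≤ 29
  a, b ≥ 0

Evaluate the objective at each vertex of the feasible region:
  z(0, 0) = 0
  z(7.25, 0) = 58
  z(4.25, 12) = 22
  z(0, 12) = -12  ←
The minimum is at a = 0, b = 12.

a = 0, b = 12, z = -12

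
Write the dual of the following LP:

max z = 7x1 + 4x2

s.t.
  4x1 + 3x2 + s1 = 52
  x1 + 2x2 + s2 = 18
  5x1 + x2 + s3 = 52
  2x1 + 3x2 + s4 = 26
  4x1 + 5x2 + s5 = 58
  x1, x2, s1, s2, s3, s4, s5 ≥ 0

Primal max cᵀx s.t. Ax ≤ b, x ≥ 0  →  Dual min bᵀy s.t. Aᵀy ≥ c, y ≥ 0.

Minimize: z = 52y1 + 18y2 + 52y3 + 26y4 + 58y5

Subject to:
  4y1 + y2 + 5y3 + 2y4 + 4y5 ≥ 7
  3y1 + 2y2 + y3 + 3y4 + 5y5 ≥ 4
  y1, y2, y3, y4, y5 ≥ 0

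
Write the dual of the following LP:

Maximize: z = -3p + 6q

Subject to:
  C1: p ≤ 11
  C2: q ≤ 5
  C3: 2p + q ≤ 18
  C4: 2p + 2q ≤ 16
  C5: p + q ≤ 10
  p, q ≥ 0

Primal max cᵀx s.t. Ax ≤ b, x ≥ 0  →  Dual min bᵀy s.t. Aᵀy ≥ c, y ≥ 0.

Minimize: z = 11y1 + 5y2 + 18y3 + 16y4 + 10y5

Subject to:
  y1 + 2y3 + 2y4 + y5 ≥ -3
  y2 + y3 + 2y4 + y5 ≥ 6
  y1, y2, y3, y4, y5 ≥ 0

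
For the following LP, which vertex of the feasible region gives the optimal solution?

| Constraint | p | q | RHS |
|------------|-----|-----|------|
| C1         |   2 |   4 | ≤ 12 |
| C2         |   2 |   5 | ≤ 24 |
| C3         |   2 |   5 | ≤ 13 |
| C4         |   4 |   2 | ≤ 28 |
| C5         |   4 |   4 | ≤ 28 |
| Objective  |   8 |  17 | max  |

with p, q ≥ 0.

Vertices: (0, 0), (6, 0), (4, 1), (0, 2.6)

Evaluate the objective at each vertex of the feasible region:
  z(0, 0) = 0
  z(6, 0) = 48
  z(4, 1) = 49  ←
  z(0, 2.6) = 44.2
The maximum is at p = 4, q = 1.

(4, 1)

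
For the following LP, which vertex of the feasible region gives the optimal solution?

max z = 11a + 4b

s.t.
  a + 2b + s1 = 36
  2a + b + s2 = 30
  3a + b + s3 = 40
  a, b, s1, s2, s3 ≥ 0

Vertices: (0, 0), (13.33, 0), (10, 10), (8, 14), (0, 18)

Evaluate the objective at each vertex of the feasible region:
  z(0, 0) = 0
  z(13.33, 0) = 146.7
  z(10, 10) = 150  ←
  z(8, 14) = 144
  z(0, 18) = 72
The maximum is at a = 10, b = 10.

(10, 10)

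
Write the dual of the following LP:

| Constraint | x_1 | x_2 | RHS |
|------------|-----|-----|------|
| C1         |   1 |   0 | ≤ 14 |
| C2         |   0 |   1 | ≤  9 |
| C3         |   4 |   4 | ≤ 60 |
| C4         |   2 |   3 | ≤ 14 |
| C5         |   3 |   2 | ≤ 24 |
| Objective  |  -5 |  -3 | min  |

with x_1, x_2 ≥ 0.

Primal min cᵀx s.t. Ax ≤ b, x ≥ 0  →  Dual max −bᵀy s.t. Aᵀy ≥ −c, y ≥ 0.

Maximize: z = -14y1 - 9y2 - 60y3 - 14y4 - 24y5

Subject to:
  y1 + 4y3 + 2y4 + 3y5 ≥ 5
  y2 + 4y3 + 3y4 + 2y5 ≥ 3
  y1, y2, y3, y4, y5 ≥ 0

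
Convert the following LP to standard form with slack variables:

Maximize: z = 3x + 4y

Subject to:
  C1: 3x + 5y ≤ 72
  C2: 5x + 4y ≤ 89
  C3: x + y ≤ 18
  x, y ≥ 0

max z = 3x + 4y

s.t.
  3x + 5y + s1 = 72
  5x + 4y + s2 = 89
  x + y + s3 = 18
  x, y, s1, s2, s3 ≥ 0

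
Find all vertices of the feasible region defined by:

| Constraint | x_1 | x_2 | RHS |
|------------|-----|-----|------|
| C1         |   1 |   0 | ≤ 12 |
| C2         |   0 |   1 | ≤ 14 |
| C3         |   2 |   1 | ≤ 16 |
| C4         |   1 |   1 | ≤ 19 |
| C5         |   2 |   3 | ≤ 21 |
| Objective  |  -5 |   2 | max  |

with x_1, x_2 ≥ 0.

(0, 0), (8, 0), (6.75, 2.5), (0, 7)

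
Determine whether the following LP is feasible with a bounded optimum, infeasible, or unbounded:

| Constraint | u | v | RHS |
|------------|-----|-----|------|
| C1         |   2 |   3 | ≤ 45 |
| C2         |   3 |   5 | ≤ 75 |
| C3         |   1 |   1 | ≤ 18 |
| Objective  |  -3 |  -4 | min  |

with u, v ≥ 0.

Feasible with a bounded optimal solution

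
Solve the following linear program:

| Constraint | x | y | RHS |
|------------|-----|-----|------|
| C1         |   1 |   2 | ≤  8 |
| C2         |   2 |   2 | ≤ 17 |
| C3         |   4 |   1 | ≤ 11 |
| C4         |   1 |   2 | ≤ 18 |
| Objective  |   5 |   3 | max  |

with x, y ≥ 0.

Evaluate the objective at each vertex of the feasible region:
  z(0, 0) = 0
  z(2.75, 0) = 13.75
  z(2, 3) = 19  ←
  z(0, 4) = 12
The maximum is at x = 2, y = 3.

x = 2, y = 3, z = 19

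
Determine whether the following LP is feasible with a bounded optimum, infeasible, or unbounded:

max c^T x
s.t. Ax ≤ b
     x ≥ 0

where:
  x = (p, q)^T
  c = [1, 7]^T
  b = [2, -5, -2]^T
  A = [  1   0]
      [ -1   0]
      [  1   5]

Infeasible (no feasible solution exists)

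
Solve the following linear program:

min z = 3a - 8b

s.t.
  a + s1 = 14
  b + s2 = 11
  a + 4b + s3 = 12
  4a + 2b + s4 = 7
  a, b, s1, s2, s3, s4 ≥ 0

Evaluate the objective at each vertex of the feasible region:
  z(0, 0) = 0
  z(1.75, 0) = 5.25
  z(0.2857, 2.929) = -22.57
  z(0, 3) = -24  ←
The minimum is at a = 0, b = 3.

a = 0, b = 3, z = -24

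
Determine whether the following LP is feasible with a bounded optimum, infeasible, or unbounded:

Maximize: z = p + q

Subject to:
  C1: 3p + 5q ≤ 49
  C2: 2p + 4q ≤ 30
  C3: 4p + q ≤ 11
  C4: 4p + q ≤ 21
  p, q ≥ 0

Feasible with a bounded optimal solution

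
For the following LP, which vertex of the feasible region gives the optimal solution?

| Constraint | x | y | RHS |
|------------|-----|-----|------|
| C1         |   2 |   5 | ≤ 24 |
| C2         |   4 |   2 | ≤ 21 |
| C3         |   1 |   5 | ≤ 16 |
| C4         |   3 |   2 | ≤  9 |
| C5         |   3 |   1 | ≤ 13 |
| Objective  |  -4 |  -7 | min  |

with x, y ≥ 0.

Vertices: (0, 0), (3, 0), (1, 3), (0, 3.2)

Evaluate the objective at each vertex of the feasible region:
  z(0, 0) = 0
  z(3, 0) = -12
  z(1, 3) = -25  ←
  z(0, 3.2) = -22.4
The minimum is at x = 1, y = 3.

(1, 3)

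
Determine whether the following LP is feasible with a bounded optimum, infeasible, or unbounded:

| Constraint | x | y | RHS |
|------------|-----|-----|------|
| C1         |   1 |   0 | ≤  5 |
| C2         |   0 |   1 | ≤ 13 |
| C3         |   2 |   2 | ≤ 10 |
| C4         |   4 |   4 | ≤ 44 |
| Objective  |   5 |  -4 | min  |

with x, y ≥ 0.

Feasible with a bounded optimal solution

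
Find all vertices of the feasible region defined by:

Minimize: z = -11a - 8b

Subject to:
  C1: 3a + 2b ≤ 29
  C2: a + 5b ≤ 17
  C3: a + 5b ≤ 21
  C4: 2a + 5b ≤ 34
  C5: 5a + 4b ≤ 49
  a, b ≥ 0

(0, 0), (9.667, 0), (9, 1), (8.429, 1.714), (0, 3.4)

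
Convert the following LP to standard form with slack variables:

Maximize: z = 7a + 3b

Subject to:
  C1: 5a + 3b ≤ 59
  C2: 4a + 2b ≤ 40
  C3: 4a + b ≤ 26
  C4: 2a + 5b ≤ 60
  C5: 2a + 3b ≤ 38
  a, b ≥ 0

max z = 7a + 3b

s.t.
  5a + 3b + s1 = 59
  4a + 2b + s2 = 40
  4a + b + s3 = 26
  2a + 5b + s4 = 60
  2a + 3b + s5 = 38
  a, b, s1, s2, s3, s4, s5 ≥ 0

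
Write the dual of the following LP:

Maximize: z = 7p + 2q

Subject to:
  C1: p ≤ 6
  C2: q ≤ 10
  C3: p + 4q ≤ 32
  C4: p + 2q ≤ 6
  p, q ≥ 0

Primal max cᵀx s.t. Ax ≤ b, x ≥ 0  →  Dual min bᵀy s.t. Aᵀy ≥ c, y ≥ 0.

Minimize: z = 6y1 + 10y2 + 32y3 + 6y4

Subject to:
  y1 + y3 + y4 ≥ 7
  y2 + 4y3 + 2y4 ≥ 2
  y1, y2, y3, y4 ≥ 0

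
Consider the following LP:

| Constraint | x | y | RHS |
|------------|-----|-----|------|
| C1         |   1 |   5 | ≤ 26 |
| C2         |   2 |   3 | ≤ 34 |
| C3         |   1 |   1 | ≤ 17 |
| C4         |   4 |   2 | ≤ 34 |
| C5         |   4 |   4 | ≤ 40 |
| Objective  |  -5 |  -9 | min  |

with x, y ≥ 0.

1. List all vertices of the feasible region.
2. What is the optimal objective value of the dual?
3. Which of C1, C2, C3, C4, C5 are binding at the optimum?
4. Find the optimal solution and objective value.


1. (0, 0), (8.5, 0), (7, 3), (6, 4), (0, 5.2)
2. -66
3. C1, C5
4. x = 6, y = 4, z = -66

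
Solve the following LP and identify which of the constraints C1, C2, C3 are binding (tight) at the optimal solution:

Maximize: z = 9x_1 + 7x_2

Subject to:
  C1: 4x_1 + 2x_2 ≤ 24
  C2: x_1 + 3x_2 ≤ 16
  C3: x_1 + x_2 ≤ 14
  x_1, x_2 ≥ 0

At x_1 = 4, x_2 = 4, compute slack b - a·x for each constraint:
  C1: 24 − 24 = 0  (binding)
  C2: 16 − 16 = 0  (binding)
  C3: 14 − 8 = 6  (slack)

Optimal: x_1 = 4, x_2 = 4
Binding: C1, C2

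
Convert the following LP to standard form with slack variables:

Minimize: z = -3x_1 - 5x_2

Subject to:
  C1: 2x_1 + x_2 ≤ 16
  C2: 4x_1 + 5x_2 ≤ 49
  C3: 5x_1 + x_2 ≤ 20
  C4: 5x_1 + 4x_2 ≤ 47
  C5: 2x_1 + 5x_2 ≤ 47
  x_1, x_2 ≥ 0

min z = -3x_1 - 5x_2

s.t.
  2x_1 + x_2 + s1 = 16
  4x_1 + 5x_2 + s2 = 49
  5x_1 + x_2 + s3 = 20
  5x_1 + 4x_2 + s4 = 47
  2x_1 + 5x_2 + s5 = 47
  x_1, x_2, s1, s2, s3, s4, s5 ≥ 0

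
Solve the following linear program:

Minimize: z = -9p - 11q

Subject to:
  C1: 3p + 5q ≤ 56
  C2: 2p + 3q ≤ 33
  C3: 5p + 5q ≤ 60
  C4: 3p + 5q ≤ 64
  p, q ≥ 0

Evaluate the objective at each vertex of the feasible region:
  z(0, 0) = 0
  z(12, 0) = -108
  z(3, 9) = -126  ←
  z(0, 11) = -121
The minimum is at p = 3, q = 9.

p = 3, q = 9, z = -126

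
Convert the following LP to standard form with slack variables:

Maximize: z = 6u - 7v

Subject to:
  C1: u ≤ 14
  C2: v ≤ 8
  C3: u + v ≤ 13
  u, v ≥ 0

max z = 6u - 7v

s.t.
  u + s1 = 14
  v + s2 = 8
  u + v + s3 = 13
  u, v, s1, s2, s3 ≥ 0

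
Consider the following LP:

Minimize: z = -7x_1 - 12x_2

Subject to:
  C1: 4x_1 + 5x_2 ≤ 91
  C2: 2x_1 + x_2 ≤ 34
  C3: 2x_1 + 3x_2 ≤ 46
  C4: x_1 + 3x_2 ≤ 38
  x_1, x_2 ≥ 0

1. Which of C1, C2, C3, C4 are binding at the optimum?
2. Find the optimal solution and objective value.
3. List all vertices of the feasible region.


1. C3, C4
2. x_1 = 8, x_2 = 10, z = -176
3. (0, 0), (17, 0), (14, 6), (8, 10), (0, 12.67)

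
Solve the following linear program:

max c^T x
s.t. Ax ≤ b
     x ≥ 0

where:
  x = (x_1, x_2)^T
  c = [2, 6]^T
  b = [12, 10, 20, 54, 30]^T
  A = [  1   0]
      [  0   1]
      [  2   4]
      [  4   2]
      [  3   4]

Evaluate the objective at each vertex of the feasible region:
  z(0, 0) = 0
  z(10, 0) = 20
  z(0, 5) = 30  ←
The maximum is at x_1 = 0, x_2 = 5.

x_1 = 0, x_2 = 5, z = 30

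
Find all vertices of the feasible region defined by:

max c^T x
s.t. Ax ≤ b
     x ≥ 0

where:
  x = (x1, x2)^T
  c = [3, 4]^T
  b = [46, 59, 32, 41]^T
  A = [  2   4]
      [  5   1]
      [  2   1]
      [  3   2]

(0, 0), (11.8, 0), (11, 4), (9, 7), (0, 11.5)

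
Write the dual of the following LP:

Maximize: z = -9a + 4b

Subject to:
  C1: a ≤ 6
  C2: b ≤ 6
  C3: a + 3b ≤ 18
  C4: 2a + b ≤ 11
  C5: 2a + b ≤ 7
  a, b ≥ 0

Primal max cᵀx s.t. Ax ≤ b, x ≥ 0  →  Dual min bᵀy s.t. Aᵀy ≥ c, y ≥ 0.

Minimize: z = 6y1 + 6y2 + 18y3 + 11y4 + 7y5

Subject to:
  y1 + y3 + 2y4 + 2y5 ≥ -9
  y2 + 3y3 + y4 + y5 ≥ 4
  y1, y2, y3, y4, y5 ≥ 0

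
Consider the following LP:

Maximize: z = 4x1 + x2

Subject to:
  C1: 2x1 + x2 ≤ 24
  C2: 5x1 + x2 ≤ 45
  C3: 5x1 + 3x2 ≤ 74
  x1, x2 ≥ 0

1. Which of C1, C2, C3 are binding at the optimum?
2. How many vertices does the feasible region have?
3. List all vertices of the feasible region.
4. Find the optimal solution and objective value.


1. C1, C2
2. 4
3. (0, 0), (9, 0), (7, 10), (0, 24)
4. x1 = 7, x2 = 10, z = 38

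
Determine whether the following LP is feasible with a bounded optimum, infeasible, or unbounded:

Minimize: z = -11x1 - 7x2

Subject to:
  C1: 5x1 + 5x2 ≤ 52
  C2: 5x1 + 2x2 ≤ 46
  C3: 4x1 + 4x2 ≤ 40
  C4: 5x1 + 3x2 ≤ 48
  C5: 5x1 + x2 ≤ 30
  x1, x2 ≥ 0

Feasible with a bounded optimal solution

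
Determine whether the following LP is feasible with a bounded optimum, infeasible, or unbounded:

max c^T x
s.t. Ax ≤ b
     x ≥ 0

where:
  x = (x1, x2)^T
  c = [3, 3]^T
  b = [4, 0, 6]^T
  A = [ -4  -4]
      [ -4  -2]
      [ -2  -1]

Unbounded (objective can increase without bound)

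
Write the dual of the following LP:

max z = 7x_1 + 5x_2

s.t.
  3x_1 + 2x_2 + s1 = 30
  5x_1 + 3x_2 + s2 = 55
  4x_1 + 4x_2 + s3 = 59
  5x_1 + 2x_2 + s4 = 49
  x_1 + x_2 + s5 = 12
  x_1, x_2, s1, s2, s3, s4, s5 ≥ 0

Primal max cᵀx s.t. Ax ≤ b, x ≥ 0  →  Dual min bᵀy s.t. Aᵀy ≥ c, y ≥ 0.

Minimize: z = 30y1 + 55y2 + 59y3 + 49y4 + 12y5

Subject to:
  3y1 + 5y2 + 4y3 + 5y4 + y5 ≥ 7
  2y1 + 3y2 + 4y3 + 2y4 + y5 ≥ 5
  y1, y2, y3, y4, y5 ≥ 0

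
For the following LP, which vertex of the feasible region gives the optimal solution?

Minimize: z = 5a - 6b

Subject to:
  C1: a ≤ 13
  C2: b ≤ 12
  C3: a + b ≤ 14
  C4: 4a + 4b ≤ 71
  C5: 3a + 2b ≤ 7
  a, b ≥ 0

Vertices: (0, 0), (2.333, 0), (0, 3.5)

Evaluate the objective at each vertex of the feasible region:
  z(0, 0) = 0
  z(2.333, 0) = 11.67
  z(0, 3.5) = -21  ←
The minimum is at a = 0, b = 3.5.

(0, 3.5)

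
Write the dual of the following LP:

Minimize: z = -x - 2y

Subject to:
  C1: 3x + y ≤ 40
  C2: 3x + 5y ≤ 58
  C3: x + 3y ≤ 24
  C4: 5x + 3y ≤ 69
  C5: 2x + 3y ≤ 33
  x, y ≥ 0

Primal min cᵀx s.t. Ax ≤ b, x ≥ 0  →  Dual max −bᵀy s.t. Aᵀy ≥ −c, y ≥ 0.

Maximize: z = -40y1 - 58y2 - 24y3 - 69y4 - 33y5

Subject to:
  3y1 + 3y2 + y3 + 5y4 + 2y5 ≥ 1
  y1 + 5y2 + 3y3 + 3y4 + 3y5 ≥ 2
  y1, y2, y3, y4, y5 ≥ 0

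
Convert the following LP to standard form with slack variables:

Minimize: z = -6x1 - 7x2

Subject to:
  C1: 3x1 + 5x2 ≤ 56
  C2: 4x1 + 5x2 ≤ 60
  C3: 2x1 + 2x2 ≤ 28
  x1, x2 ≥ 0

min z = -6x1 - 7x2

s.t.
  3x1 + 5x2 + s1 = 56
  4x1 + 5x2 + s2 = 60
  2x1 + 2x2 + s3 = 28
  x1, x2, s1, s2, s3 ≥ 0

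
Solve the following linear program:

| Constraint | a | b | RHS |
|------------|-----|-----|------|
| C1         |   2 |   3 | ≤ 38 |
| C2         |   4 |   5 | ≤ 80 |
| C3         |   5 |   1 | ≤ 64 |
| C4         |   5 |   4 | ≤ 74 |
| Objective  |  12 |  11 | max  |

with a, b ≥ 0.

Evaluate the objective at each vertex of the feasible region:
  z(0, 0) = 0
  z(12.8, 0) = 153.6
  z(12.13, 3.333) = 182.3
  z(10, 6) = 186  ←
  z(0, 12.67) = 139.3
The maximum is at a = 10, b = 6.

a = 10, b = 6, z = 186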